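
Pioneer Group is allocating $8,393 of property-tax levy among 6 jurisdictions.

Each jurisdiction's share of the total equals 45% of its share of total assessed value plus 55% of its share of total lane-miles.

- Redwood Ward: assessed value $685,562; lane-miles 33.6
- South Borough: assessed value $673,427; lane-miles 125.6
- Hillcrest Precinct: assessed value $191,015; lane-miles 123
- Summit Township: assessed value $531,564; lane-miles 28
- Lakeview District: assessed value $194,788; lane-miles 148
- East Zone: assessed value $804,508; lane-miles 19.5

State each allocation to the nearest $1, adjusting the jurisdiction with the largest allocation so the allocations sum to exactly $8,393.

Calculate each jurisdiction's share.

Redwood Ward: $1,165; South Borough: $2,039; Hillcrest Precinct: $1,423; Summit Township: $922; Lakeview District: $1,669; East Zone: $1,175

Totals — assessed value 3,080,864, lane-miles 477.7.
Blended shares (45% assessed value + 55% lane-miles): Redwood Ward 0.1388; South Borough 0.2430; Hillcrest Precinct 0.1695; Summit Township 0.1099; Lakeview District 0.1989; East Zone 0.1400.
Proportional shares: Redwood Ward 1,165.12; South Borough 2,039.27; Hillcrest Precinct 1,422.75; Summit Township 922.22; Lakeview District 1,668.96; East Zone 1,174.69.
After rounding ($1): Redwood Ward $1,165; South Borough $2,039; Hillcrest Precinct $1,423; Summit Township $922; Lakeview District $1,669; East Zone $1,175. Sum = $8,393.
Sum already equals the total — no adjustment.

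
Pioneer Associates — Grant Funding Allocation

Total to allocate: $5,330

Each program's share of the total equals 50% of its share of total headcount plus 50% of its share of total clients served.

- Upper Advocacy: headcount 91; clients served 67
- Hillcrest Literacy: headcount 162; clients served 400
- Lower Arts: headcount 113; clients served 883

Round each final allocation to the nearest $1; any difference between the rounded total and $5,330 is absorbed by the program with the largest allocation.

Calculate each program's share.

Upper Advocacy: $795 | Hillcrest Literacy: $1,969 | Lower Arts: $2,566

Headcount total 366; clients served total 1,350.
Blended shares (50% headcount + 50% clients served): Upper Advocacy 0.1491; Hillcrest Literacy 0.3695; Lower Arts 0.4814.
Pro-rata amounts: Upper Advocacy 794.87; Hillcrest Literacy 1,969.22; Lower Arts 2,565.91.
At nearest $1: Upper Advocacy $795; Hillcrest Literacy $1,969; Lower Arts $2,566. Sum = $5,330.
Rounded total matches; no reconciliation needed.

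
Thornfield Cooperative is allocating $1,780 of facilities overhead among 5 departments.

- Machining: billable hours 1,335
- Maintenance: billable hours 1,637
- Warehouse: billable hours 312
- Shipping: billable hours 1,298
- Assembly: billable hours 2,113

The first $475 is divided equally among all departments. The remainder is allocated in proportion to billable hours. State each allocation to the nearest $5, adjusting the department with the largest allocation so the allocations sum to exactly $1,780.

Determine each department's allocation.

Machining: $355; Maintenance: $415; Warehouse: $155; Shipping: $350; Assembly: $505

Equal tier: $475 ÷ 5 = $95 apiece.
Remainder $1,305 by billable hours (total 6,695): Machining 260.22 → $260; Maintenance 319.09 → $320; Warehouse 60.82 → $60; Shipping 253.01 → $255; Assembly 411.87 → $410.
Totals: Machining $95 + $260 = $355; Maintenance $95 + $320 = $415; Warehouse $95 + $60 = $155; Shipping $95 + $255 = $350; Assembly $95 + $410 = $505.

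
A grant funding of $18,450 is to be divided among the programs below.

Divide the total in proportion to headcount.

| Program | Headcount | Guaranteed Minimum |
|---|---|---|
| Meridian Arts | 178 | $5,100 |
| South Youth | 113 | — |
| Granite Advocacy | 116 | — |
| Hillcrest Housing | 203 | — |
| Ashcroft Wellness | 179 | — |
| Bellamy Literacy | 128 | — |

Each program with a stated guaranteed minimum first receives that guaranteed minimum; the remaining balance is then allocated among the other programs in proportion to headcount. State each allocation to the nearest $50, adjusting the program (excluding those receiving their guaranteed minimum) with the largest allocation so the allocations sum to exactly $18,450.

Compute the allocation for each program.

Meridian Arts: $5,100 · South Youth: $2,050 · Granite Advocacy: $2,100 · Hillcrest Housing: $3,650 · Ashcroft Wellness: $3,250 · Bellamy Literacy: $2,300

Guaranteed amounts: Meridian Arts $5,100. Remaining pool $13,350.
Remaining pool split over remaining headcount 739: South Youth 2,041.34 → $2,050; Granite Advocacy 2,095.53 → $2,100; Hillcrest Housing 3,667.19 → $3,650; Ashcroft Wellness 3,233.63 → $3,250; Bellamy Literacy 2,312.31 → $2,300.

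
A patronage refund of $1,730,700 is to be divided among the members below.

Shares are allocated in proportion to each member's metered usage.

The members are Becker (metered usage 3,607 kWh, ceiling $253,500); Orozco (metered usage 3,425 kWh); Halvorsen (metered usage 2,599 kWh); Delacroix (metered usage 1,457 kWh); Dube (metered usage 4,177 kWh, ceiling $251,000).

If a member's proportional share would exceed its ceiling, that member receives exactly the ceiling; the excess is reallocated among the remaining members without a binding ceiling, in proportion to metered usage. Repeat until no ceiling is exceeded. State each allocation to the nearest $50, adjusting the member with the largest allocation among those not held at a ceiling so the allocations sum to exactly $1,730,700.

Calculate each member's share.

Becker: $253,500; Orozco: $561,400; Halvorsen: $426,000; Delacroix: $238,800; Dube: $251,000

Total metered usage = 15,265.
Pro-rata shares before constraints: Becker 408,950.86; Orozco 388,316.25; Halvorsen 294,666.84; Delacroix 165,190.30; Dube 473,575.75.
Held at cap: Becker ($253,500), Dube ($251,000); remaining pool $1,226,200 reallocated over remaining metered usage 7,481.
Shares after redistribution: Orozco 561,386.85 → $561,400; Halvorsen 425,998.37 → $426,000; Delacroix 238,814.78 → $238,800.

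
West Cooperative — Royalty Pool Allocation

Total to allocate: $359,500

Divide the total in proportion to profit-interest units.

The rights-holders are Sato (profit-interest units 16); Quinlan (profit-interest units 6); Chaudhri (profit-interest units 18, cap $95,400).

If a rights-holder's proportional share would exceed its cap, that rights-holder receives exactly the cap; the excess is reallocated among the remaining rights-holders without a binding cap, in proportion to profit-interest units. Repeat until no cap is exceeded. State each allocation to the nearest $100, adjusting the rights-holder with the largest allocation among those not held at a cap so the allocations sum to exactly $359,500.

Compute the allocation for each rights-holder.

Sato: $192,100; Quinlan: $72,000; Chaudhri: $95,400

Total profit-interest units = 40.
Proportional shares (ignoring caps): Sato 143,800.00; Quinlan 53,925.00; Chaudhri 161,775.00.
Held at cap: Chaudhri ($95,400); remaining pool $264,100 reallocated over remaining profit-interest units 22.
Shares after redistribution: Sato 192,072.73 → $192,100; Quinlan 72,027.27 → $72,000.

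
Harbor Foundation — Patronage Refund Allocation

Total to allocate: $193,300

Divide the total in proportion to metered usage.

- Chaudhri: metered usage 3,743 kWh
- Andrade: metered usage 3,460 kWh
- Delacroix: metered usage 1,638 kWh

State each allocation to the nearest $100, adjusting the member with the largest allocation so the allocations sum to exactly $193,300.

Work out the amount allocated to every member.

Sum of metered usage: 8,841.
Proportional shares: Chaudhri 3,743/8,841 × $193,300 = 81,837.11; Andrade 3,460/8,841 × $193,300 = 75,649.59; Delacroix 1,638/8,841 × $193,300 = 35,813.30.
Rounded to nearest $100: Chaudhri $81,800; Andrade $75,600; Delacroix $35,800. Sum = $193,200.
Difference $193,300 − $193,200 = +$100 applied to largest allocation (Chaudhri): Chaudhri becomes $81,900.

Chaudhri: $81,900; Andrade: $75,600; Delacroix: $35,800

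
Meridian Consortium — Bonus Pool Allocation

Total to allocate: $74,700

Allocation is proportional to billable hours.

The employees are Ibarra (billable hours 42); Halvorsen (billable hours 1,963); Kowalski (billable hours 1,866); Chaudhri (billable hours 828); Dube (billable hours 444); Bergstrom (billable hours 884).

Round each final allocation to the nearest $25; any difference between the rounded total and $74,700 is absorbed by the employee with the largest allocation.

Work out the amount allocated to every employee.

Sum of billable hours: 6,027.
Unrounded shares: Ibarra 42/6,027 × $74,700 = 520.56; Halvorsen 1,963/6,027 × $74,700 = 24,329.87; Kowalski 1,866/6,027 × $74,700 = 23,127.63; Chaudhri 828/6,027 × $74,700 = 10,262.42; Dube 444/6,027 × $74,700 = 5,503.04; Bergstrom 884/6,027 × $74,700 = 10,956.50.
After rounding ($25): Ibarra $525; Halvorsen $24,325; Kowalski $23,125; Chaudhri $10,250; Dube $5,500; Bergstrom $10,950. Sum = $74,675.
Difference $74,700 − $74,675 = +$25 applied to largest allocation (Halvorsen): Halvorsen becomes $24,350.

Ibarra: $525; Halvorsen: $24,350; Kowalski: $23,125; Chaudhri: $10,250; Dube: $5,500; Bergstrom: $10,950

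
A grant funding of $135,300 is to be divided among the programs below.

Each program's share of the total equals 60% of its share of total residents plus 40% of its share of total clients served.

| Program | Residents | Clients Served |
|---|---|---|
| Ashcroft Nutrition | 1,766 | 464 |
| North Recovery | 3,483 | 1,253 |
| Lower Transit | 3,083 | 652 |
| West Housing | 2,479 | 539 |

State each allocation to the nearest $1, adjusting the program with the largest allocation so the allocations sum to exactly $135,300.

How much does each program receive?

Ashcroft Nutrition: $21,896 · North Recovery: $49,474 · Lower Transit: $35,284 · West Housing: $28,646

Totals — residents 10,811, clients served 2,908.
Combined weights (60% residents + 40% clients served): Ashcroft Nutrition 0.1618; North Recovery 0.3657; Lower Transit 0.2608; West Housing 0.2117.
Proportional shares: Ashcroft Nutrition 21,896.31; North Recovery 49,473.16; Lower Transit 35,284.4996; West Housing 28,646.04.
At nearest $1: Ashcroft Nutrition $21,896; North Recovery $49,473; Lower Transit $35,284; West Housing $28,646. Sum = $135,299.
Difference $135,300 − $135,299 = +$1 applied to largest allocation (North Recovery): North Recovery becomes $49,474.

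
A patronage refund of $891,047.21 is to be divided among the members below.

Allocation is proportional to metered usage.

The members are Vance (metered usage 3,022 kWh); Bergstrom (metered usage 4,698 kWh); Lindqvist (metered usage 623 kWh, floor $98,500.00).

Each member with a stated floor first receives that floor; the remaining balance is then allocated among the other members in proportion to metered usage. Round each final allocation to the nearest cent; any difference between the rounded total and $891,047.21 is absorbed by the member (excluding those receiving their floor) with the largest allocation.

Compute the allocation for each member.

Guaranteed amounts: Lindqvist $98,500.00. Residual $792,547.21.
Residual split over remaining metered usage 7,720: Vance 310,243.2213 → $310,243.22; Bergstrom 482,303.9887 → $482,303.99.

Vance: $310,243.22; Bergstrom: $482,303.99; Lindqvist: $98,500.00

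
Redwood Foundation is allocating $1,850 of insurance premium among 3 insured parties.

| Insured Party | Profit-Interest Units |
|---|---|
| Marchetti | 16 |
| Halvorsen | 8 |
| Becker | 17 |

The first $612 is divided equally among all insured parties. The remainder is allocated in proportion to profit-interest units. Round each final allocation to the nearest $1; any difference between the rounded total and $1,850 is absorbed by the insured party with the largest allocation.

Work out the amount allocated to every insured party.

First tranche $612 split equally: $204 each.
Remainder $1,238 by profit-interest units (total 41): Marchetti 483.12 → $483; Halvorsen 241.56 → $242; Becker 513.32 → $513.
Totals: Marchetti $204 + $483 = $687; Halvorsen $204 + $242 = $446; Becker $204 + $513 = $717.

Marchetti: $687 · Halvorsen: $446 · Becker: $717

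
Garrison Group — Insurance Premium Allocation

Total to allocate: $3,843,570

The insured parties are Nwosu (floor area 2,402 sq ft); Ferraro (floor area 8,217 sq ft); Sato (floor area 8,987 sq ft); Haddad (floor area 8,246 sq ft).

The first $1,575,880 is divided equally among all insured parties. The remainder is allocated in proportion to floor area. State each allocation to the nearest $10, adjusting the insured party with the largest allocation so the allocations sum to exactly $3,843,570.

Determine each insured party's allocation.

First tranche $1,575,880 split equally: $393,970 each.
Remainder $2,267,690 by floor area (total 27,852): Nwosu 195,569.13 → $195,570; Ferraro 669,022.29 → $669,020; Sato 731,715.14 → $731,720; Haddad 671,383.45 → $671,380.
Totals: Nwosu $393,970 + $195,570 = $589,540; Ferraro $393,970 + $669,020 = $1,062,990; Sato $393,970 + $731,720 = $1,125,690; Haddad $393,970 + $671,380 = $1,065,350.

Nwosu: $589,540 · Ferraro: $1,062,990 · Sato: $1,125,690 · Haddad: $1,065,350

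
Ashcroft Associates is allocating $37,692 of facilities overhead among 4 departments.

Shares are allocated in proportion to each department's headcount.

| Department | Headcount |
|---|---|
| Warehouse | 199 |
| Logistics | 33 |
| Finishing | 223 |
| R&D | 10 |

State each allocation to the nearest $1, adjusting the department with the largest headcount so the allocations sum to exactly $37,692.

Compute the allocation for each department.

Warehouse: $16,131 | Logistics: $2,675 | Finishing: $18,075 | R&D: $811

Headcount total: 465.
Pro-rata amounts: Warehouse 199/465 × $37,692 = 16,130.55; Logistics 33/465 × $37,692 = 2,674.92; Finishing 223/465 × $37,692 = 18,075.95; R&D 10/465 × $37,692 = 810.58.
Rounded to nearest $1: Warehouse $16,131; Logistics $2,675; Finishing $18,076; R&D $811. Sum = $37,693.
Difference $37,692 − $37,693 = −$1 applied to largest headcount (Finishing): Finishing becomes $18,075.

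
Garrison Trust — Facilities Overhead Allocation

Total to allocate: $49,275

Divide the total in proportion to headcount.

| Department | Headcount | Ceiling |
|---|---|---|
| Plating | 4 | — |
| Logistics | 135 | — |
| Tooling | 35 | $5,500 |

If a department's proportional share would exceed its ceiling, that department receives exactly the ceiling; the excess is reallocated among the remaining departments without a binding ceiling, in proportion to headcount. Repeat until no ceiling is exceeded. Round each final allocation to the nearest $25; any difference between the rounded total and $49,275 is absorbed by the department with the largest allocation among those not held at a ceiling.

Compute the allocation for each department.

Plating: $1,250; Logistics: $42,525; Tooling: $5,500

Headcount total: 174.
Proportional shares (ignoring caps): Plating 1,132.76; Logistics 38,230.60; Tooling 9,911.64.
Cap binds for Tooling ($5,500); remaining pool $43,775 reallocated over remaining headcount 139.
Redistributed shares: Plating 1,259.71 → $1,250; Logistics 42,515.29 → $42,525.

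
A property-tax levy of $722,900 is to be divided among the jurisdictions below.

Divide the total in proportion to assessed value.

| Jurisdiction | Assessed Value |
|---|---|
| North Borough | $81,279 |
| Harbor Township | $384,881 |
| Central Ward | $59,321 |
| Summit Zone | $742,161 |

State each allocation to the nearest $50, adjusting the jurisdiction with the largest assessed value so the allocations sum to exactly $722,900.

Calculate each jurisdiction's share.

North Borough: $46,350 | Harbor Township: $219,500 | Central Ward: $33,850 | Summit Zone: $423,200

Combined assessed value = 1,267,642.
Unrounded shares: North Borough 81,279/1,267,642 × $722,900 = 46,351.09; Harbor Township 384,881/1,267,642 × $722,900 = 219,486.63; Central Ward 59,321/1,267,642 × $722,900 = 33,829.07; Summit Zone 742,161/1,267,642 × $722,900 = 423,233.21.
At nearest $50: North Borough $46,350; Harbor Township $219,500; Central Ward $33,850; Summit Zone $423,250. Sum = $722,950.
Difference $722,900 − $722,950 = −$50 applied to largest assessed value (Summit Zone): Summit Zone becomes $423,200.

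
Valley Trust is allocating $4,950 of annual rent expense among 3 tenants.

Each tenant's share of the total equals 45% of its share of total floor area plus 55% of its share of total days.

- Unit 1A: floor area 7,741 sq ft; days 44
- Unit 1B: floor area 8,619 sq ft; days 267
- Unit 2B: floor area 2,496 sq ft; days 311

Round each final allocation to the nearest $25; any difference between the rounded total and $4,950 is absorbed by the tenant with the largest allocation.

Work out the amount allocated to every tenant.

Floor area total 18,856; days total 622.
Composite weights (45% floor area + 55% days): Unit 1A 0.2236; Unit 1B 0.4418; Unit 2B 0.3346.
Unrounded shares: Unit 1A 1,107.05; Unit 1B 2,186.84; Unit 2B 1,656.11.
Rounded to nearest $25: Unit 1A $1,100; Unit 1B $2,175; Unit 2B $1,650. Sum = $4,925.
Difference $4,950 − $4,925 = +$25 applied to largest allocation (Unit 1B): Unit 1B becomes $2,200.

Unit 1A: $1,100 · Unit 1B: $2,200 · Unit 2B: $1,650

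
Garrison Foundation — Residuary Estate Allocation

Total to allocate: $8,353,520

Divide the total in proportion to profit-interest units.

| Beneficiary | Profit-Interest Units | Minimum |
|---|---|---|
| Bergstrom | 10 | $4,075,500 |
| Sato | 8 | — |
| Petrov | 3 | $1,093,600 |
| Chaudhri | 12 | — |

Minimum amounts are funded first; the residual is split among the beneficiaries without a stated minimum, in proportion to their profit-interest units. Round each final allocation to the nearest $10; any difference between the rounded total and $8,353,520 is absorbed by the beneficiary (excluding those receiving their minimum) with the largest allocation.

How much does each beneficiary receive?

Fund the minimums — Bergstrom $4,075,500; Petrov $1,093,600. Balance $3,184,420.
Balance split over remaining profit-interest units 20: Sato 1,273,768.00 → $1,273,770; Chaudhri 1,910,652.00 → $1,910,650.

Bergstrom: $4,075,500 · Sato: $1,273,770 · Petrov: $1,093,600 · Chaudhri: $1,910,650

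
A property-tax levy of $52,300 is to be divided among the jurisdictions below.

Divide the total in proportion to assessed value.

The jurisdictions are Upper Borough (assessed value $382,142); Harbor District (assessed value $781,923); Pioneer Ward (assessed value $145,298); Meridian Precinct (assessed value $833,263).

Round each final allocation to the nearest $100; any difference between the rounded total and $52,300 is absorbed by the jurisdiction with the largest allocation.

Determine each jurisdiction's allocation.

Upper Borough: $9,300 · Harbor District: $19,100 · Pioneer Ward: $3,500 · Meridian Precinct: $20,400

Assessed value total: 2,142,626.
Pro-rata amounts: Upper Borough 382,142/2,142,626 × $52,300 = 9,327.82; Harbor District 781,923/2,142,626 × $52,300 = 19,086.19; Pioneer Ward 145,298/2,142,626 × $52,300 = 3,546.62; Meridian Precinct 833,263/2,142,626 × $52,300 = 20,339.37.
At nearest $100: Upper Borough $9,300; Harbor District $19,100; Pioneer Ward $3,500; Meridian Precinct $20,300. Sum = $52,200.
Difference $52,300 − $52,200 = +$100 applied to largest allocation (Meridian Precinct): Meridian Precinct becomes $20,400.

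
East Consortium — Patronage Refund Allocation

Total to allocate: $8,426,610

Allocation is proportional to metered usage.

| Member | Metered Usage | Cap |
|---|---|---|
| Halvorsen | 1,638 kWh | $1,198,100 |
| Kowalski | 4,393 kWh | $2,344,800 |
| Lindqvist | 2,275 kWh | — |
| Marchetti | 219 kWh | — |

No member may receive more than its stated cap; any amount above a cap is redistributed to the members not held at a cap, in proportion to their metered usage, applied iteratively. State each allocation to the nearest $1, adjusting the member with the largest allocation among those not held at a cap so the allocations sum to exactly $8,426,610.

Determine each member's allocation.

Combined metered usage = 8,525.
Pro-rata shares before constraints: Halvorsen 1,619,095.27; Kowalski 4,342,298.85; Lindqvist 2,248,743.43; Marchetti 216,472.44.
Cap binds for Halvorsen ($1,198,100), Kowalski ($2,344,800); remaining pool $4,883,710 reallocated over remaining metered usage 2,494.
Redistributed shares: Lindqvist 4,454,867.78 → $4,454,868; Marchetti 428,842.22 → $428,842.

Halvorsen: $1,198,100 | Kowalski: $2,344,800 | Lindqvist: $4,454,868 | Marchetti: $428,842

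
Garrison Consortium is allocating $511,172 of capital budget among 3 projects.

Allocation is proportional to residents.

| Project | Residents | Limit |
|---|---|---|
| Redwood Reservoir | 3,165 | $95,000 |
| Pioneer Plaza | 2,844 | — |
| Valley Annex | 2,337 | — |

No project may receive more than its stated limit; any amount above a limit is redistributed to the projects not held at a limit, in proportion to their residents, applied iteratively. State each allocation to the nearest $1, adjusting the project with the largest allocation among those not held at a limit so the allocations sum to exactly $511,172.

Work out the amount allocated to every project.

Residents total: 8,346.
Pro-rata shares before constraints: Redwood Reservoir 193,848.48; Pioneer Plaza 174,188.01; Valley Annex 143,135.51.
Held at cap: Redwood Reservoir ($95,000); balance $416,172 reallocated over remaining residents 5,181.
Redistributed shares: Pioneer Plaza 228,448.79 → $228,449; Valley Annex 187,723.21 → $187,723.

Redwood Reservoir: $95,000 | Pioneer Plaza: $228,449 | Valley Annex: $187,723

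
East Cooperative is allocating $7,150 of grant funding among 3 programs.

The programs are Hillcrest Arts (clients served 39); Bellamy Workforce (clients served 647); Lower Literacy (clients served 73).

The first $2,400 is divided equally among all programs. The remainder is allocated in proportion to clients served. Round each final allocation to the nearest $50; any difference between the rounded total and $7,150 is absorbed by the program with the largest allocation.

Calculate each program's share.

Hillcrest Arts: $1,050; Bellamy Workforce: $4,850; Lower Literacy: $1,250

$2,400 shared equally gives $800 per program.
Remainder $4,750 by clients served (total 759): Hillcrest Arts 244.07 → $250; Bellamy Workforce 4,049.08 → $4,050; Lower Literacy 456.85 → $450.
Totals: Hillcrest Arts $800 + $250 = $1,050; Bellamy Workforce $800 + $4,050 = $4,850; Lower Literacy $800 + $450 = $1,250.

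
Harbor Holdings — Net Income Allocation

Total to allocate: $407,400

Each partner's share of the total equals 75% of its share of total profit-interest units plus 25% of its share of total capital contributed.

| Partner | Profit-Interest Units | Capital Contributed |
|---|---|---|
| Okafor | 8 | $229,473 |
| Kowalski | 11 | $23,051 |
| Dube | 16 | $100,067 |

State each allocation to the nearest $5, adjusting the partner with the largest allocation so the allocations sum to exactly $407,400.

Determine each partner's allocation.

Okafor: $136,125 | Kowalski: $102,690 | Dube: $168,585

Profit-interest units total 35; capital contributed total 352,591.
Combined weights (75% profit-interest units + 25% capital contributed): Okafor 0.3341; Kowalski 0.2521; Dube 0.4138.
Unrounded shares: Okafor 136,125.94; Kowalski 102,688.55; Dube 168,585.51.
At nearest $5: Okafor $136,125; Kowalski $102,690; Dube $168,585. Sum = $407,400.
No rounding difference to absorb.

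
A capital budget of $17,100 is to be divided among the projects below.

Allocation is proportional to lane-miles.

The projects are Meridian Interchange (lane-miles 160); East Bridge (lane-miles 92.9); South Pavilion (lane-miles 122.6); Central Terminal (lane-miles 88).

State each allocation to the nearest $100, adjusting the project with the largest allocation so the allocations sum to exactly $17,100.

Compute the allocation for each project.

Meridian Interchange: $6,000; East Bridge: $3,400; South Pavilion: $4,500; Central Terminal: $3,200

Combined lane-miles = 463.5.
Pro-rata amounts: Meridian Interchange 160/463.5 × $17,100 = 5,902.91; East Bridge 92.9/463.5 × $17,100 = 3,427.38; South Pavilion 122.6/463.5 × $17,100 = 4,523.11; Central Terminal 88/463.5 × $17,100 = 3,246.60.
At nearest $100: Meridian Interchange $5,900; East Bridge $3,400; South Pavilion $4,500; Central Terminal $3,200. Sum = $17,000.
Difference $17,100 − $17,000 = +$100 applied to largest allocation (Meridian Interchange): Meridian Interchange becomes $6,000.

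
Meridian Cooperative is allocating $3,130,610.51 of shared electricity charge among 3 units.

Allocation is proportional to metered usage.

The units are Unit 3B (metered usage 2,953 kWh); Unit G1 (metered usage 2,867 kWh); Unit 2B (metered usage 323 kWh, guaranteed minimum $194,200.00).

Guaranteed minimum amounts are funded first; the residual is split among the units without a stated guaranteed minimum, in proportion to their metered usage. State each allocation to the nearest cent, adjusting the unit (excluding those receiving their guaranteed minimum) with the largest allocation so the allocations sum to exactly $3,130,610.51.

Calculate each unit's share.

Unit 3B: $1,489,900.38 | Unit G1: $1,446,510.13 | Unit 2B: $194,200.00

Minimums first: Unit 2B $194,200.00. Remaining pool $2,936,410.51.
Remaining pool split over remaining metered usage 5,820: Unit 3B 1,489,900.3842 → $1,489,900.38; Unit G1 1,446,510.1258 → $1,446,510.13.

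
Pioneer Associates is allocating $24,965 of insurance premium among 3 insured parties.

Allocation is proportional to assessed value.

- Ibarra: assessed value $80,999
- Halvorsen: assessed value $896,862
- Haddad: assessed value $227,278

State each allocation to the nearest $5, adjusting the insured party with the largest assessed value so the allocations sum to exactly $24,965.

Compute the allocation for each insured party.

Sum of assessed value: 1,205,139.
Pro-rata amounts: Ibarra 80,999/1,205,139 × $24,965 = 1,677.93; Halvorsen 896,862/1,205,139 × $24,965 = 18,578.90; Haddad 227,278/1,205,139 × $24,965 = 4,708.17.
After rounding ($5): Ibarra $1,680; Halvorsen $18,580; Haddad $4,710. Sum = $24,970.
Difference $24,965 − $24,970 = −$5 applied to largest assessed value (Halvorsen): Halvorsen becomes $18,575.

Ibarra: $1,680 | Halvorsen: $18,575 | Haddad: $4,710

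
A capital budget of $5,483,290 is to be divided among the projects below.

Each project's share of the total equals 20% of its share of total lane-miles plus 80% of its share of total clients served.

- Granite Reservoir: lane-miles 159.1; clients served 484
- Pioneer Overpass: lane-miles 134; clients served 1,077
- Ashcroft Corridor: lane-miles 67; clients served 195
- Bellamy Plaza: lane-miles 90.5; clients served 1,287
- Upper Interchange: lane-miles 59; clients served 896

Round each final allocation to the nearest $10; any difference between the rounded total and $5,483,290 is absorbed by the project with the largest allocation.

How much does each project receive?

Lane-miles total 509.6; clients served total 3,939.
Blended shares (20% lane-miles + 80% clients served): Granite Reservoir 0.1607; Pioneer Overpass 0.2713; Ashcroft Corridor 0.0659; Bellamy Plaza 0.2969; Upper Interchange 0.2051.
Raw shares: Granite Reservoir 881,385.08; Pioneer Overpass 1,487,759.07; Ashcroft Corridor 361,343.84; Bellamy Plaza 1,628,011.79; Upper Interchange 1,124,790.22.
After rounding ($10): Granite Reservoir $881,390; Pioneer Overpass $1,487,760; Ashcroft Corridor $361,340; Bellamy Plaza $1,628,010; Upper Interchange $1,124,790. Sum = $5,483,290.
Rounded total matches; no reconciliation needed.

Granite Reservoir: $881,390 · Pioneer Overpass: $1,487,760 · Ashcroft Corridor: $361,340 · Bellamy Plaza: $1,628,010 · Upper Interchange: $1,124,790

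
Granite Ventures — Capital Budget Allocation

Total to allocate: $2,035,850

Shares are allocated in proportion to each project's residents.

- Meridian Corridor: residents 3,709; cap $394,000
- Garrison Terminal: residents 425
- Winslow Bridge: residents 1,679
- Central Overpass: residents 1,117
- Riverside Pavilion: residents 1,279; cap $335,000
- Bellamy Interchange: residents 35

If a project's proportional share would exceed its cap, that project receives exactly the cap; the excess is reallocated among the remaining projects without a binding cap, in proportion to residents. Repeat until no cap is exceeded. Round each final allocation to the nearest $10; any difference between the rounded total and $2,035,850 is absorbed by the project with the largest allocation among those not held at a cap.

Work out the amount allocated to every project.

Sum of residents: 8,244.
Pro-rata shares before constraints: Meridian Corridor 915,934.94; Garrison Terminal 104,953.45; Winslow Bridge 414,627.87; Central Overpass 275,842.36; Riverside Pavilion 315,848.15; Bellamy Interchange 8,643.23.
Capped: Meridian Corridor ($394,000); remaining pool $1,641,850 reallocated over remaining residents 4,535.
Capped: Riverside Pavilion ($335,000); remaining pool $1,306,850 reallocated over remaining residents 3,256.
Remaining shares: Garrison Terminal 170,580.85 → $170,580; Winslow Bridge 673,894.70 → $673,890; Central Overpass 448,326.61 → $448,330; Bellamy Interchange 14,047.83 → $14,050.

Meridian Corridor: $394,000; Garrison Terminal: $170,580; Winslow Bridge: $673,890; Central Overpass: $448,330; Riverside Pavilion: $335,000; Bellamy Interchange: $14,050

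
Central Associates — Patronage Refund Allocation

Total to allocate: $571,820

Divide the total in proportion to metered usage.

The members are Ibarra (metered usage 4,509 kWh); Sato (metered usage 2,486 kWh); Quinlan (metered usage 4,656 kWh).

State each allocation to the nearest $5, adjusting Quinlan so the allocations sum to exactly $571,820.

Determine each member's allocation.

Ibarra: $221,295; Sato: $122,010; Quinlan: $228,515

Total metered usage = 11,651.
Proportional shares: Ibarra 4,509/11,651 × $571,820 = 221,297.43; Sato 2,486/11,651 × $571,820 = 122,010.52; Quinlan 4,656/11,651 × $571,820 = 228,512.05.
Rounded to nearest $5: Ibarra $221,295; Sato $122,010; Quinlan $228,510. Sum = $571,815.
Difference $571,820 − $571,815 = +$5 applied to Quinlan: Quinlan becomes $228,515.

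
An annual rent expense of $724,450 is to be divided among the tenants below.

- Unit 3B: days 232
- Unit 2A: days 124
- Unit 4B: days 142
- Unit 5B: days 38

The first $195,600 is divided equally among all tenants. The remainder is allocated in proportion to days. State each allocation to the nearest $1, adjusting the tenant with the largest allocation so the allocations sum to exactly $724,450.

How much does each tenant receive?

Unit 3B: $277,805 · Unit 2A: $171,246 · Unit 4B: $189,006 · Unit 5B: $86,393

Equal tier: $195,600 ÷ 4 = $48,900 apiece.
Remainder $528,850 by days (total 536): Unit 3B 228,905.22 → $228,905; Unit 2A 122,345.90 → $122,346; Unit 4B 140,105.78 → $140,106; Unit 5B 37,493.10 → $37,493.
Totals: Unit 3B $48,900 + $228,905 = $277,805; Unit 2A $48,900 + $122,346 = $171,246; Unit 4B $48,900 + $140,106 = $189,006; Unit 5B $48,900 + $37,493 = $86,393.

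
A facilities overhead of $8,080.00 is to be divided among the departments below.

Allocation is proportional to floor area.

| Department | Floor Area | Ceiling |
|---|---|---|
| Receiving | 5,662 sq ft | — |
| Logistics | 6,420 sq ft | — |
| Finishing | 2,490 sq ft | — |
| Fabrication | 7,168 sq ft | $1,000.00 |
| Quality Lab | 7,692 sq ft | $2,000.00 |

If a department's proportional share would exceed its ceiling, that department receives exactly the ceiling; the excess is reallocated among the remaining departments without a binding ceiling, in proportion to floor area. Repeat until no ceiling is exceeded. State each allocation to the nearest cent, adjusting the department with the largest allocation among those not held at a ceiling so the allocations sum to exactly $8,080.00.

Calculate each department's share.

Receiving: $1,973.85 · Logistics: $2,238.10 · Finishing: $868.05 · Fabrication: $1,000.00 · Quality Lab: $2,000.00

Floor area total: 29,432.
Pro-rata shares before constraints: Receiving 1,554.3952; Logistics 1,762.4898; Finishing 683.5825; Fabrication 1,967.8391; Quality Lab 2,111.6934.
Held at cap: Fabrication ($1,000.00), Quality Lab ($2,000.00); residual $5,080.00 reallocated over remaining floor area 14,572.
Remaining shares: Receiving 1,973.8512 → $1,973.85; Logistics 2,238.1005 → $2,238.10; Finishing 868.0483 → $868.05.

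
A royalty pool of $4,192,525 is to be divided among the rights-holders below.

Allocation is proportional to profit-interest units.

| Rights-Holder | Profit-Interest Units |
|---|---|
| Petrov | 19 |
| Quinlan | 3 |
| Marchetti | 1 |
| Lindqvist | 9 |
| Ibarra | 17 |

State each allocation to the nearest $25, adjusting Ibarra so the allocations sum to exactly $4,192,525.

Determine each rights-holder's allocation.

Petrov: $1,625,675 | Quinlan: $256,675 | Marchetti: $85,550 | Lindqvist: $770,050 | Ibarra: $1,454,575

Profit-interest units total: 49.
Pro-rata amounts: Petrov 19/49 × $4,192,525 = 1,625,672.96; Quinlan 3/49 × $4,192,525 = 256,685.20; Marchetti 1/49 × $4,192,525 = 85,561.73; Lindqvist 9/49 × $4,192,525 = 770,055.61; Ibarra 17/49 × $4,192,525 = 1,454,549.49.
After rounding ($25): Petrov $1,625,675; Quinlan $256,675; Marchetti $85,550; Lindqvist $770,050; Ibarra $1,454,550. Sum = $4,192,500.
Difference $4,192,525 − $4,192,500 = +$25 applied to Ibarra: Ibarra becomes $1,454,575.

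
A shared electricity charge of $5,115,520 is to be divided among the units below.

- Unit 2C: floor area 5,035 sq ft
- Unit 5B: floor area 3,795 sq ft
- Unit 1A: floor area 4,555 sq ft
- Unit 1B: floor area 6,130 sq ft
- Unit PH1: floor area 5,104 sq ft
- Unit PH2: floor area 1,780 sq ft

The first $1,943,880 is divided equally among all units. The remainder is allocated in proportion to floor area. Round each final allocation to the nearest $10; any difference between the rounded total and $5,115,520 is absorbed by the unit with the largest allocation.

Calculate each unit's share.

Unit 2C: $928,900 | Unit 5B: $779,920 | Unit 1A: $871,230 | Unit 1B: $1,060,450 | Unit PH1: $937,190 | Unit PH2: $537,830

First tranche $1,943,880 split equally: $323,980 each.
Remainder $3,171,640 by floor area (total 26,399): Unit 2C 604,917.13 → $604,920; Unit 5B 455,940.52 → $455,940; Unit 1A 547,248.77 → $547,250; Unit 1B 736,473.09 → $736,470; Unit PH1 613,206.96 → $613,210; Unit PH2 213,853.52 → $213,850.
Totals: Unit 2C $323,980 + $604,920 = $928,900; Unit 5B $323,980 + $455,940 = $779,920; Unit 1A $323,980 + $547,250 = $871,230; Unit 1B $323,980 + $736,470 = $1,060,450; Unit PH1 $323,980 + $613,210 = $937,190; Unit PH2 $323,980 + $213,850 = $537,830.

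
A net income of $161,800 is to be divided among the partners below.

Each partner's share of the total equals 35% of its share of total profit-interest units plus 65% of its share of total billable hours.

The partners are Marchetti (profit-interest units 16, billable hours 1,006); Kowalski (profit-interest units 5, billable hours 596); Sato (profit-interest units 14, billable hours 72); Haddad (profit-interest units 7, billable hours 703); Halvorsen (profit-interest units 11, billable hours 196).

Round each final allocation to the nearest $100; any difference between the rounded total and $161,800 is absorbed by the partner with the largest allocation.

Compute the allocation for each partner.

Totals — profit-interest units 53, billable hours 2,573.
Composite weights (35% profit-interest units + 65% billable hours): Marchetti 0.3598; Kowalski 0.1836; Sato 0.1106; Haddad 0.2238; Halvorsen 0.1222.
Pro-rata amounts: Marchetti 58,215.56; Kowalski 29,703.63; Sato 17,901.83; Haddad 36,214.18; Halvorsen 19,764.79.
After rounding ($100): Marchetti $58,200; Kowalski $29,700; Sato $17,900; Haddad $36,200; Halvorsen $19,800. Sum = $161,800.
No rounding difference to absorb.

Marchetti: $58,200 · Kowalski: $29,700 · Sato: $17,900 · Haddad: $36,200 · Halvorsen: $19,800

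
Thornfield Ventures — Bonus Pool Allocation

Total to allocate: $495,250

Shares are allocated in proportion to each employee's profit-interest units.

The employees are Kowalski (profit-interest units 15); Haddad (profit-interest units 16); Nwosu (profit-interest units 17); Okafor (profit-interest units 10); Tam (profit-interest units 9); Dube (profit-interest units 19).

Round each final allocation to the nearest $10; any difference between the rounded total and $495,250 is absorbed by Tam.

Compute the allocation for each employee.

Sum of profit-interest units: 86.
Raw shares: Kowalski 15/86 × $495,250 = 86,380.81; Haddad 16/86 × $495,250 = 92,139.53; Nwosu 17/86 × $495,250 = 97,898.26; Okafor 10/86 × $495,250 = 57,587.21; Tam 9/86 × $495,250 = 51,828.49; Dube 19/86 × $495,250 = 109,415.70.
At nearest $10: Kowalski $86,380; Haddad $92,140; Nwosu $97,900; Okafor $57,590; Tam $51,830; Dube $109,420. Sum = $495,260.
Difference $495,250 − $495,260 = −$10 applied to Tam: Tam becomes $51,820.

Kowalski: $86,380 | Haddad: $92,140 | Nwosu: $97,900 | Okafor: $57,590 | Tam: $51,820 | Dube: $109,420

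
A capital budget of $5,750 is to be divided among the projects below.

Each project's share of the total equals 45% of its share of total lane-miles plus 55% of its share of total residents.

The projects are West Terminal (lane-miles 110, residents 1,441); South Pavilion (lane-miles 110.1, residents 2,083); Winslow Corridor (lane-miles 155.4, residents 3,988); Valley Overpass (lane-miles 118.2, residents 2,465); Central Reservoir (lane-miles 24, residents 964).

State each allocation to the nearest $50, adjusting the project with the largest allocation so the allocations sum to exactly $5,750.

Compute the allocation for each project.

Totals — lane-miles 517.7, residents 10,941.
Blended shares (45% lane-miles + 55% residents): West Terminal 0.1681; South Pavilion 0.2004; Winslow Corridor 0.3356; Valley Overpass 0.2267; Central Reservoir 0.0693.
Raw shares: West Terminal 966.31; South Pavilion 1,152.38; Winslow Corridor 1,929.43; Valley Overpass 1,303.28; Central Reservoir 398.60.
After rounding ($50): West Terminal $950; South Pavilion $1,150; Winslow Corridor $1,950; Valley Overpass $1,300; Central Reservoir $400. Sum = $5,750.
No rounding difference to absorb.

West Terminal: $950 · South Pavilion: $1,150 · Winslow Corridor: $1,950 · Valley Overpass: $1,300 · Central Reservoir: $400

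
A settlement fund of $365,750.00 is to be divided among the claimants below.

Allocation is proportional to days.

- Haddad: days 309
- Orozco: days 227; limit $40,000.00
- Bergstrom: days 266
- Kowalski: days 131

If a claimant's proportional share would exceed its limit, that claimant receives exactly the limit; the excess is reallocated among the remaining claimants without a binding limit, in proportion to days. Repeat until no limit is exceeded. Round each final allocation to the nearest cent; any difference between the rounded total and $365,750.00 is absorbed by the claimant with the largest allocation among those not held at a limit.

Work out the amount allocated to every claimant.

Days total: 933.
Proportional shares (ignoring caps): Haddad 121,132.6367; Orozco 88,987.4062; Bergstrom 104,275.9914; Kowalski 51,353.9657.
Held at cap: Orozco ($40,000.00); balance $325,750.00 reallocated over remaining days 706.
Shares after redistribution: Haddad 142,573.3003 → $142,573.30; Bergstrom 122,733.0028 → $122,733.00; Kowalski 60,443.6969 → $60,443.70.

Haddad: $142,573.30 | Orozco: $40,000.00 | Bergstrom: $122,733.00 | Kowalski: $60,443.70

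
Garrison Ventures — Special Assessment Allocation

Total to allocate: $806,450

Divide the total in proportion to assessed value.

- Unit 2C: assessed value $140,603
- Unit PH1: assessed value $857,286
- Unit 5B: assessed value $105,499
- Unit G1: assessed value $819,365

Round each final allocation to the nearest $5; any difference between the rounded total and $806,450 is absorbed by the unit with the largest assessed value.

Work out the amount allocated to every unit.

Unit 2C: $58,970 · Unit PH1: $359,570 · Unit 5B: $44,250 · Unit G1: $343,660

Total assessed value = 1,922,753.
Proportional shares: Unit 2C 140,603/1,922,753 × $806,450 = 58,972.36; Unit PH1 857,286/1,922,753 × $806,450 = 359,566.88; Unit 5B 105,499/1,922,753 × $806,450 = 44,248.88; Unit G1 819,365/1,922,753 × $806,450 = 343,661.88.
After rounding ($5): Unit 2C $58,970; Unit PH1 $359,565; Unit 5B $44,250; Unit G1 $343,660. Sum = $806,445.
Difference $806,450 − $806,445 = +$5 applied to largest assessed value (Unit PH1): Unit PH1 becomes $359,570.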